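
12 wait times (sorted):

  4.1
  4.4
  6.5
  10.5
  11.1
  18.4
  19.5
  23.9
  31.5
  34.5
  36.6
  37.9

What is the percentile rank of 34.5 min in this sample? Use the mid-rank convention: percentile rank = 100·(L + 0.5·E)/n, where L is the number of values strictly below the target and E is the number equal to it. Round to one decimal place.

79.2

Count below 34.5: L = 9; count equal: E = 1; n = 12.
Percentile rank = 100·(9 + 0.5·1)/12 = 100·9.5/12 = 79.17.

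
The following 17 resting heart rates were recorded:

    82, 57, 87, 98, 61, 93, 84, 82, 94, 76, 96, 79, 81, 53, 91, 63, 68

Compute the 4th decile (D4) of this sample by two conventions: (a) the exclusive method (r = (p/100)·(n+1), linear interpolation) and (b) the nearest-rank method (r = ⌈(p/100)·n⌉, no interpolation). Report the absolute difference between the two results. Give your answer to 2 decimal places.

0.40

Sorted: 53, 57, 61, 63, 68, 76, 79, 81, 82, 82, 84, 87, 91, 93, 94, 96, 98.
n = 17.
(a) r = 7.2; between ranks 7 (79) and 8 (81): 79.4.
(b) the nearest-rank method: rank 7 → 79.
|79.4 − 79| = 0.4.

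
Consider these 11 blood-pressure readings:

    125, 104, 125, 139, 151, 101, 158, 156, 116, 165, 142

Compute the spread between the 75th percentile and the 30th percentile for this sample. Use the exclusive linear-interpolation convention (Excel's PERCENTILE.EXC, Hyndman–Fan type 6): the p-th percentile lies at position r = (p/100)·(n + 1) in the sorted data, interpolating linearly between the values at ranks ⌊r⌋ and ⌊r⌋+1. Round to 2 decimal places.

34.60

Sorted: 101, 104, 116, 125, 125, 139, 142, 151, 156, 158, 165.
n = 11.
P30: r = 3.6; ranks 3–4 are 116, 125; interpolating gives 121.4.
P75: r = 9 (integer) → 156.
Difference: 156 − 121.4 = 34.6.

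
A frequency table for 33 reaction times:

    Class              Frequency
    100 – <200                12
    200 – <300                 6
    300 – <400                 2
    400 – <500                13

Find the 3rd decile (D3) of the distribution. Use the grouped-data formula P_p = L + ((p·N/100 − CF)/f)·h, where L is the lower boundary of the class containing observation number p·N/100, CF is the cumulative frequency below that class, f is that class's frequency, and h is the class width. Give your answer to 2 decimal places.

N = 33; target position k = 30/100 · 33 = 9.9.
Cumulative frequencies: 12, 18, 20, 33.
Observation 9.9 falls in the class 100 – <200.
L = 100, CF = 0, f = 12, h = 100.
P30 = 100 + ((9.9 − 0)/12)·100 = 100 + 82.5 = 182.5.

182.50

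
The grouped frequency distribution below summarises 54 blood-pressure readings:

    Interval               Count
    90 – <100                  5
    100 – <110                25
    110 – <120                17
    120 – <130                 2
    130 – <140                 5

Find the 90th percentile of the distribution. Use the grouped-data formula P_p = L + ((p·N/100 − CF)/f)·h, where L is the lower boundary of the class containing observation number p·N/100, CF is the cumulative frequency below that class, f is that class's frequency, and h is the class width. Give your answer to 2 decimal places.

N = 54; target position k = 90/100 · 54 = 48.6.
Cumulative frequencies: 5, 30, 47, 49, 54.
Observation 48.6 falls in the class 120 – <130.
L = 120, CF = 47, f = 2, h = 10.
P90 = 120 + ((48.6 − 47)/2)·10 = 120 + 8 = 128.

128.00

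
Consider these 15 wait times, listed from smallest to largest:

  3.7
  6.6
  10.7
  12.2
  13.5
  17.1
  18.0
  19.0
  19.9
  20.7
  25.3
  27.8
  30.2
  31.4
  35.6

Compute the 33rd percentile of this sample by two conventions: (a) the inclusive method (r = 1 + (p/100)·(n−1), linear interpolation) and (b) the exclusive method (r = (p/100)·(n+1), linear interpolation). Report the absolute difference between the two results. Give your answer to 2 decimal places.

n = 15.
(a) r = 5.62; between ranks 5 (13.5) and 6 (17.1): 15.732.
(b) r = 5.28; between ranks 5 (13.5) and 6 (17.1): 14.508.
|15.732 − 14.508| = 1.224.

1.22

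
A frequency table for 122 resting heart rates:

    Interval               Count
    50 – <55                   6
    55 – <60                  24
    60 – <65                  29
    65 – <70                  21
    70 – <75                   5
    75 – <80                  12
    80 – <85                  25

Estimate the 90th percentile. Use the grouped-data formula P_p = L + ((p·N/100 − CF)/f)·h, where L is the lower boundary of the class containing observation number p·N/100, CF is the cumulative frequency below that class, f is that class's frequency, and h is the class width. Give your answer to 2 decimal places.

82.56

N = 122; target position k = 90/100 · 122 = 109.8.
Cumulative frequencies: 6, 30, 59, 80, 85, 97, 122.
Observation 109.8 falls in the class 80 – <85.
L = 80, CF = 97, f = 25, h = 5.
P90 = 80 + ((109.8 − 97)/25)·5 = 80 + 2.56 = 82.56.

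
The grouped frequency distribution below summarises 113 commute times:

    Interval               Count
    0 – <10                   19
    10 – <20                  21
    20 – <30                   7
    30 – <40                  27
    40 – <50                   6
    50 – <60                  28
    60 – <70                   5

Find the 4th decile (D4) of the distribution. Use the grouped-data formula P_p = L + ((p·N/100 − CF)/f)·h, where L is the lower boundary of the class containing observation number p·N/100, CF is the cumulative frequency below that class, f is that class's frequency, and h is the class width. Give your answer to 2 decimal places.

27.43

N = 113; target position k = 40/100 · 113 = 45.2.
Cumulative frequencies: 19, 40, 47, 74, 80, 108, 113.
Observation 45.2 falls in the class 20 – <30.
L = 20, CF = 40, f = 7, h = 10.
P40 = 20 + ((45.2 − 40)/7)·10 = 20 + 7.42857 = 27.4286.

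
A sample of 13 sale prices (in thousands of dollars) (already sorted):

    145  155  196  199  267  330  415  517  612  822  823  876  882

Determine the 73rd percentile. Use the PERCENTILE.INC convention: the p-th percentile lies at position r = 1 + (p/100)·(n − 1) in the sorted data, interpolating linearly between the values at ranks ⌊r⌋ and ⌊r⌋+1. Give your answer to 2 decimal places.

771.60

n = 13.
r = 1 + (73/100)·(13 − 1) = 1 + 8.76 = 9.76.
Rank 9 is 612 and rank 10 is 822.
Interpolate: 612 + 0.76·(822 − 612) = 612 + 0.76·210 = 771.6.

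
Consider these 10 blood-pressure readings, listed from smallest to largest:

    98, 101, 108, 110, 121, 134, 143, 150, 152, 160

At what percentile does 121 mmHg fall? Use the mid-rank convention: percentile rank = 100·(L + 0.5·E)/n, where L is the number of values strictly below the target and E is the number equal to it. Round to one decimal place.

45.0

Count below 121: L = 4; count equal: E = 1; n = 10.
Percentile rank = 100·(4 + 0.5·1)/10 = 100·4.5/10 = 45.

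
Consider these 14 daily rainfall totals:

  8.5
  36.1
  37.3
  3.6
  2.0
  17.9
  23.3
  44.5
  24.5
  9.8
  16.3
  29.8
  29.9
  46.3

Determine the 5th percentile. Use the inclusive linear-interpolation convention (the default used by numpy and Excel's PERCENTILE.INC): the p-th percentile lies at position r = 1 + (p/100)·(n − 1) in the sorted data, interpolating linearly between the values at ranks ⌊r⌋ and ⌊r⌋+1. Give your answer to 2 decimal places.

Sorted: 2.0, 3.6, 8.5, 9.8, 16.3, 17.9, 23.3, 24.5, 29.8, 29.9, 36.1, 37.3, 44.5, 46.3.
n = 14.
r = 1 + (5/100)·(14 − 1) = 1 + 0.65 = 1.65.
Rank 1 is 2.0 and rank 2 is 3.6.
Interpolate: 2.0 + 0.65·(3.6 − 2.0) = 2.0 + 0.65·1.6 = 3.04.

3.04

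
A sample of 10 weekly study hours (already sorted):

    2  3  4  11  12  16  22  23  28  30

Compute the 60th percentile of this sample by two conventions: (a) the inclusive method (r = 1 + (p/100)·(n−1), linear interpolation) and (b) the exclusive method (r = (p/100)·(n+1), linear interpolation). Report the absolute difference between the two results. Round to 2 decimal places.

n = 10.
(a) r = 6.4; between ranks 6 (16) and 7 (22): 18.4.
(b) r = 6.6; between ranks 6 (16) and 7 (22): 19.6.
|18.4 − 19.6| = 1.2.

1.20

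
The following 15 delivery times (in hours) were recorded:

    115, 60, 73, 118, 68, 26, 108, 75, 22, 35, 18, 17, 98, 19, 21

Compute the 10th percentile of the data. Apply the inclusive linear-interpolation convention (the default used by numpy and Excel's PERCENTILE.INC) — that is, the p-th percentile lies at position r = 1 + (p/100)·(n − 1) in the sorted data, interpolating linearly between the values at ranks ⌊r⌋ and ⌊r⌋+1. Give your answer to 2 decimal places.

18.40

Sorted: 17, 18, 19, 21, 22, 26, 35, 60, 68, 73, 75, 98, 108, 115, 118.
n = 15.
r = 1 + (10/100)·(15 − 1) = 1 + 1.4 = 2.4.
Rank 2 is 18 and rank 3 is 19.
Interpolate: 18 + 0.4·(19 − 18) = 18 + 0.4·1 = 18.4.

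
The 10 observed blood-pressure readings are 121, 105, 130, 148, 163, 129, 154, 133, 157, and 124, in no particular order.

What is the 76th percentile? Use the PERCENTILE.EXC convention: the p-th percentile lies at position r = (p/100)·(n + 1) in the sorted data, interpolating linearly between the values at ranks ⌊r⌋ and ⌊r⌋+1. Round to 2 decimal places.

155.08

Sorted: 105, 121, 124, 129, 130, 133, 148, 154, 157, 163.
n = 10.
r = (76/100)·(10 + 1) = 8.36.
Rank 8 is 154 and rank 9 is 157.
Interpolate: 154 + 0.36·(157 − 154) = 154 + 0.36·3 = 155.08.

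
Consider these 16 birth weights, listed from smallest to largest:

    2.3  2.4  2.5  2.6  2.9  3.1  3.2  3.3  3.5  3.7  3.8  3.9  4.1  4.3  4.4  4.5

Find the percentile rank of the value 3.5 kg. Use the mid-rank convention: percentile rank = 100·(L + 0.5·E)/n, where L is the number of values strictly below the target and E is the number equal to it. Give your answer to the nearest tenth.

Count below 3.5: L = 8; count equal: E = 1; n = 16.
Percentile rank = 100·(8 + 0.5·1)/16 = 100·8.5/16 = 53.12.

53.1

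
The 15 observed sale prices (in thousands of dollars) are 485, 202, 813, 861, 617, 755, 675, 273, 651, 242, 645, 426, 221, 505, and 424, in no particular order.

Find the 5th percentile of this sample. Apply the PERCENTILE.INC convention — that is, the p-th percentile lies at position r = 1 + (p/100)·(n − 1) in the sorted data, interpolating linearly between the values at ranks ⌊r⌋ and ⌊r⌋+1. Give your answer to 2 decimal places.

Sorted: 202, 221, 242, 273, 424, 426, 485, 505, 617, 645, 651, 675, 755, 813, 861.
n = 15.
r = 1 + (5/100)·(15 − 1) = 1 + 0.7 = 1.7.
Rank 1 is 202 and rank 2 is 221.
Interpolate: 202 + 0.7·(221 − 202) = 202 + 0.7·19 = 215.3.

215.30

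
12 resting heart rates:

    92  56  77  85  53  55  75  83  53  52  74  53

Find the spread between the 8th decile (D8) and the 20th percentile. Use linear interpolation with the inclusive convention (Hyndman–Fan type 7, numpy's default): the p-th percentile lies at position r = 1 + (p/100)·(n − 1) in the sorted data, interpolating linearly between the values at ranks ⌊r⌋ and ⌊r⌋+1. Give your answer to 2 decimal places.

28.80

Sorted: 52, 53, 53, 53, 55, 56, 74, 75, 77, 83, 85, 92.
n = 12.
P20: r = 3.2; ranks 3–4 are 53, 53; interpolating gives 53.
P80: r = 9.8; ranks 9–10 are 77, 83; interpolating gives 81.8.
Difference: 81.8 − 53 = 28.8.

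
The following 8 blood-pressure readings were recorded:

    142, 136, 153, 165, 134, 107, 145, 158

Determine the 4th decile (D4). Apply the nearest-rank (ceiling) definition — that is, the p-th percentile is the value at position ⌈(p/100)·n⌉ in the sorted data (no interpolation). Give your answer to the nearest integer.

Sorted: 107, 134, 136, 142, 145, 153, 158, 165.
n = 8.
Position = ⌈40/100 · 8⌉ = ⌈3.2⌉ = 4.
The value at rank 4 is 142.

142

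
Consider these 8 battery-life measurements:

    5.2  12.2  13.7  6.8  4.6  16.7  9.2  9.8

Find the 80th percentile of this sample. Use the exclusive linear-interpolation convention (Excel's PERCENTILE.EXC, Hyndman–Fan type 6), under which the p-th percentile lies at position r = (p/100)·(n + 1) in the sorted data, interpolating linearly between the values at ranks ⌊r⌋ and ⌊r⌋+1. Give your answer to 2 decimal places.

14.30

Sorted: 4.6, 5.2, 6.8, 9.2, 9.8, 12.2, 13.7, 16.7.
n = 8.
r = (80/100)·(8 + 1) = 7.2.
Rank 7 is 13.7 and rank 8 is 16.7.
Interpolate: 13.7 + 0.2·(16.7 − 13.7) = 13.7 + 0.2·3 = 14.3.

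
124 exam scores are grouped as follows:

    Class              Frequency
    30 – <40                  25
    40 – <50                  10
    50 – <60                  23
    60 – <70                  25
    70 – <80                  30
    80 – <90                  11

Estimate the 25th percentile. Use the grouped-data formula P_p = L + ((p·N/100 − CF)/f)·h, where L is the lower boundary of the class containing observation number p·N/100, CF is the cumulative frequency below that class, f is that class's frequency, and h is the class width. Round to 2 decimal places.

46.00

N = 124; target position k = 25/100 · 124 = 31.
Cumulative frequencies: 25, 35, 58, 83, 113, 124.
Observation 31 falls in the class 40 – <50.
L = 40, CF = 25, f = 10, h = 10.
P25 = 40 + ((31 − 25)/10)·10 = 40 + 6 = 46.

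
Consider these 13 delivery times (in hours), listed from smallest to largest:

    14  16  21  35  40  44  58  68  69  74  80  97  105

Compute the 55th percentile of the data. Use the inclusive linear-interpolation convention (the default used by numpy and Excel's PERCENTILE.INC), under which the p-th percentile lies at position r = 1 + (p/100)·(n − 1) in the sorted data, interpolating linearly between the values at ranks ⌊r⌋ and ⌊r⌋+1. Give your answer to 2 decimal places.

64.00

n = 13.
r = 1 + (55/100)·(13 − 1) = 1 + 6.6 = 7.6.
Rank 7 is 58 and rank 8 is 68.
Interpolate: 58 + 0.6·(68 − 58) = 58 + 0.6·10 = 64.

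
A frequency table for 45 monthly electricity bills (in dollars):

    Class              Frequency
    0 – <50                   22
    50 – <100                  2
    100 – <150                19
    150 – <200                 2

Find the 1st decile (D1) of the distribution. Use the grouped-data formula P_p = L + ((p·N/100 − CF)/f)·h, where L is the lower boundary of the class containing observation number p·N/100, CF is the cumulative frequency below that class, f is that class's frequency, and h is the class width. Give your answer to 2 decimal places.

N = 45; target position k = 10/100 · 45 = 4.5.
Cumulative frequencies: 22, 24, 43, 45.
Observation 4.5 falls in the class 0 – <50.
L = 0, CF = 0, f = 22, h = 50.
P10 = 0 + ((4.5 − 0)/22)·50 = 0 + 10.2273 = 10.2273.

10.23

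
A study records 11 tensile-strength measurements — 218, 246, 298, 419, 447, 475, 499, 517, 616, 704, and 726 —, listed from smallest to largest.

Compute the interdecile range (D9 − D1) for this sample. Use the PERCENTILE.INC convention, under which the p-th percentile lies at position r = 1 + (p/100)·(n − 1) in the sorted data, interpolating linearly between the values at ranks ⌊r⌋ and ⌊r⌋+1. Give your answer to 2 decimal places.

458.00

n = 11.
P10: r = 2 (integer) → 246.
P90: r = 10 (integer) → 704.
Difference: 704 − 246 = 458.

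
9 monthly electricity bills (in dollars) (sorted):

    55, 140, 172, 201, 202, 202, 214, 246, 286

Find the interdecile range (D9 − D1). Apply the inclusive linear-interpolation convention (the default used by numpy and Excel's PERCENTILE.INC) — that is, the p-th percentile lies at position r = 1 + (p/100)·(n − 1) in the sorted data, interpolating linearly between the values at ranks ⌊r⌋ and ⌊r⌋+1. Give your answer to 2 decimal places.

n = 9.
P10: r = 1.8; ranks 1–2 are 55, 140; interpolating gives 123.
P90: r = 8.2; ranks 8–9 are 246, 286; interpolating gives 254.
Difference: 254 − 123 = 131.

131.00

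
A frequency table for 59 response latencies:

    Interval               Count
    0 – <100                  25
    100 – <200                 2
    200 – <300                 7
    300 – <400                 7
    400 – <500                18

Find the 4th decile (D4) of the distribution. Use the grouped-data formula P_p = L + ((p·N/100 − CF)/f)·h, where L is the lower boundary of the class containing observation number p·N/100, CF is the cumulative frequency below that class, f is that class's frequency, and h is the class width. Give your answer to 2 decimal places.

94.40

N = 59; target position k = 40/100 · 59 = 23.6.
Cumulative frequencies: 25, 27, 34, 41, 59.
Observation 23.6 falls in the class 0 – <100.
L = 0, CF = 0, f = 25, h = 100.
P40 = 0 + ((23.6 − 0)/25)·100 = 0 + 94.4 = 94.4.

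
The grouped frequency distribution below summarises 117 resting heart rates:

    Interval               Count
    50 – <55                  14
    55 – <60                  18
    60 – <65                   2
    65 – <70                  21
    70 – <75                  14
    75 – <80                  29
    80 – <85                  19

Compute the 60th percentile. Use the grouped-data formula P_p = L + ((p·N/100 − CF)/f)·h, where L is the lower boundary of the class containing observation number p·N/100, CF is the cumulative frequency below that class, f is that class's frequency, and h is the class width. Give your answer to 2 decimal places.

N = 117; target position k = 60/100 · 117 = 70.2.
Cumulative frequencies: 14, 32, 34, 55, 69, 98, 117.
Observation 70.2 falls in the class 75 – <80.
L = 75, CF = 69, f = 29, h = 5.
P60 = 75 + ((70.2 − 69)/29)·5 = 75 + 0.206897 = 75.2069.

75.21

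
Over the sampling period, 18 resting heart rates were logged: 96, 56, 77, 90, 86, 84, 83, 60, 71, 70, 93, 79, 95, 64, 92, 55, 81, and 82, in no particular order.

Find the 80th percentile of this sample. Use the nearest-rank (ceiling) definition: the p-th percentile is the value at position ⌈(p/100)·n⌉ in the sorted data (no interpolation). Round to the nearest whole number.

92

Sorted: 55, 56, 60, 64, 70, 71, 77, 79, 81, 82, 83, 84, 86, 90, 92, 93, 95, 96.
n = 18.
Position = ⌈80/100 · 18⌉ = ⌈14.4⌉ = 15.
The value at rank 15 is 92.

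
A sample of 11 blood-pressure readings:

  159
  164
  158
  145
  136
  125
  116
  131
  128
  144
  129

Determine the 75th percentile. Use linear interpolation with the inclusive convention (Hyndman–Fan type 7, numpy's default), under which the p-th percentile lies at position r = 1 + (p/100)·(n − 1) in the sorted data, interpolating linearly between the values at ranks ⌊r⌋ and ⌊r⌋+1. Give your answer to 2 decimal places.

Sorted: 116, 125, 128, 129, 131, 136, 144, 145, 158, 159, 164.
n = 11.
r = 1 + (75/100)·(11 − 1) = 1 + 7.5 = 8.5.
Rank 8 is 145 and rank 9 is 158.
Interpolate: 145 + 0.5·(158 − 145) = 145 + 0.5·13 = 151.5.

151.50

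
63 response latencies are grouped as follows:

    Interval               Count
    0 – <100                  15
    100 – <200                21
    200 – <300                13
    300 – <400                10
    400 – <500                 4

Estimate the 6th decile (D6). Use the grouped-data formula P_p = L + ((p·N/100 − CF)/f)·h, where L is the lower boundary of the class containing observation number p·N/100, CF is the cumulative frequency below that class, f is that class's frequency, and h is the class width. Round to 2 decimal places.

N = 63; target position k = 60/100 · 63 = 37.8.
Cumulative frequencies: 15, 36, 49, 59, 63.
Observation 37.8 falls in the class 200 – <300.
L = 200, CF = 36, f = 13, h = 100.
P60 = 200 + ((37.8 − 36)/13)·100 = 200 + 13.8462 = 213.846.

213.85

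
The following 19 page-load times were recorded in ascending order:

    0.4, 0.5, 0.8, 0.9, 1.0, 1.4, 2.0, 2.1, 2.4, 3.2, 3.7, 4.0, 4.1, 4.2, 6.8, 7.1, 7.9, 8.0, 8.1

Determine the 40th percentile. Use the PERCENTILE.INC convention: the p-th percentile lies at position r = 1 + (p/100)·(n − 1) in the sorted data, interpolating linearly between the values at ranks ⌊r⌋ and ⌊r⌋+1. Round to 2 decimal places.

2.16

n = 19.
r = 1 + (40/100)·(19 − 1) = 1 + 7.2 = 8.2.
Rank 8 is 2.1 and rank 9 is 2.4.
Interpolate: 2.1 + 0.2·(2.4 − 2.1) = 2.1 + 0.2·0.3 = 2.16.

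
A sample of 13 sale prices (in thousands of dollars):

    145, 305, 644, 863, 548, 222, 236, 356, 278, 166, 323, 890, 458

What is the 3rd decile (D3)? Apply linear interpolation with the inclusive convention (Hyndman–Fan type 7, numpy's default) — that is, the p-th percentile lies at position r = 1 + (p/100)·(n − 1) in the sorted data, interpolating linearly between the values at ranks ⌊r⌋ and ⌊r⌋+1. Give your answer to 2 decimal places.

Sorted: 145, 166, 222, 236, 278, 305, 323, 356, 458, 548, 644, 863, 890.
n = 13.
r = 1 + (30/100)·(13 − 1) = 1 + 3.6 = 4.6.
Rank 4 is 236 and rank 5 is 278.
Interpolate: 236 + 0.6·(278 − 236) = 236 + 0.6·42 = 261.2.

261.20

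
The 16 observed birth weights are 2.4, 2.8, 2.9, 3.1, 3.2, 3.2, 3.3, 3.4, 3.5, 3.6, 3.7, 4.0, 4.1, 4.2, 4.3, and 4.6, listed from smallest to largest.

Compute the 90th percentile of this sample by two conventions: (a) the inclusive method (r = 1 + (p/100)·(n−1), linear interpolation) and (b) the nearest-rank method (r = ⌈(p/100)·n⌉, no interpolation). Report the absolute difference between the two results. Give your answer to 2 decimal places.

n = 16.
(a) r = 14.5; between ranks 14 (4.2) and 15 (4.3): 4.25.
(b) the nearest-rank method: rank 15 → 4.3.
|4.25 − 4.3| = 0.05.

0.05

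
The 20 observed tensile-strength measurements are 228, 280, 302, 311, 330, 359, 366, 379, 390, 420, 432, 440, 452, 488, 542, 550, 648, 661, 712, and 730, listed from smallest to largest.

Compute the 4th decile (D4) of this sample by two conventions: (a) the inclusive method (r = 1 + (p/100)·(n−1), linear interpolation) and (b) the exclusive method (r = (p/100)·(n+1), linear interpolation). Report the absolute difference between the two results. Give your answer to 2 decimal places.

2.20

n = 20.
(a) r = 8.6; between ranks 8 (379) and 9 (390): 385.6.
(b) r = 8.4; between ranks 8 (379) and 9 (390): 383.4.
|385.6 − 383.4| = 2.2.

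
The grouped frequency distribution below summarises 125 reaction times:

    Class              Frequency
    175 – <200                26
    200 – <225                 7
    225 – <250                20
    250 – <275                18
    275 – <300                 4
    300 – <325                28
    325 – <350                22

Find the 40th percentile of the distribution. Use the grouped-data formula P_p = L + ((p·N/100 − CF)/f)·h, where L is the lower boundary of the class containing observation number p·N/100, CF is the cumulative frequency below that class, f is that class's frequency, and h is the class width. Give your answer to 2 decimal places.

N = 125; target position k = 40/100 · 125 = 50.
Cumulative frequencies: 26, 33, 53, 71, 75, 103, 125.
Observation 50 falls in the class 225 – <250.
L = 225, CF = 33, f = 20, h = 25.
P40 = 225 + ((50 − 33)/20)·25 = 225 + 21.25 = 246.25.

246.25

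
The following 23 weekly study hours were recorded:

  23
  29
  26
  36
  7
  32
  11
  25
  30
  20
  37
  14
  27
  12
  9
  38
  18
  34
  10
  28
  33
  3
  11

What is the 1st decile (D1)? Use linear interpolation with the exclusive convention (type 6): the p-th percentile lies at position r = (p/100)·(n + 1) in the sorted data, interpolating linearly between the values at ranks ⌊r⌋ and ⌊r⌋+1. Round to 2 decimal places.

Sorted: 3, 7, 9, 10, 11, 11, 12, 14, 18, 20, 23, 25, 26, 27, 28, 29, 30, 32, 33, 34, 36, 37, 38.
n = 23.
r = (10/100)·(23 + 1) = 2.4.
Rank 2 is 7 and rank 3 is 9.
Interpolate: 7 + 0.4·(9 − 7) = 7 + 0.4·2 = 7.8.

7.80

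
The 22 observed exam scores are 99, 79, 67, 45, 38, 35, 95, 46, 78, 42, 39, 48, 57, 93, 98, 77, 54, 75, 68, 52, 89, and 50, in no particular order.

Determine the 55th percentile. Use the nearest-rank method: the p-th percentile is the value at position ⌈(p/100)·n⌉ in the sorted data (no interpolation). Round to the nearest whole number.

68

Sorted: 35, 38, 39, 42, 45, 46, 48, 50, 52, 54, 57, 67, 68, 75, 77, 78, 79, 89, 93, 95, 98, 99.
n = 22.
Position = ⌈55/100 · 22⌉ = ⌈12.1⌉ = 13.
The value at rank 13 is 68.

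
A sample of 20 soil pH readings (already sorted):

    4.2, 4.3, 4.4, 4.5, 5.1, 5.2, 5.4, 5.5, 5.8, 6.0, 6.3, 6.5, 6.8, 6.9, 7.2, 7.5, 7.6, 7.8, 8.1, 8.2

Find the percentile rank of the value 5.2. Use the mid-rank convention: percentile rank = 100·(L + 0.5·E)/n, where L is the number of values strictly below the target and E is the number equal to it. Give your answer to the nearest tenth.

Count below 5.2: L = 5; count equal: E = 1; n = 20.
Percentile rank = 100·(5 + 0.5·1)/20 = 100·5.5/20 = 27.5.

27.5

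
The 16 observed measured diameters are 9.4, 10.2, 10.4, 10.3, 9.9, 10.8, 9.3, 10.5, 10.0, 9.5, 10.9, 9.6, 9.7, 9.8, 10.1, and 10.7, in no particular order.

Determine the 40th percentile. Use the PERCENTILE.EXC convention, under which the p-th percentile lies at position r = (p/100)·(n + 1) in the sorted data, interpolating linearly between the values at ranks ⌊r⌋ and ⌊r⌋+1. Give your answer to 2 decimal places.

9.88

Sorted: 9.3, 9.4, 9.5, 9.6, 9.7, 9.8, 9.9, 10.0, 10.1, 10.2, 10.3, 10.4, 10.5, 10.7, 10.8, 10.9.
n = 16.
r = (40/100)·(16 + 1) = 6.8.
Rank 6 is 9.8 and rank 7 is 9.9.
Interpolate: 9.8 + 0.8·(9.9 − 9.8) = 9.8 + 0.8·0.1 = 9.88.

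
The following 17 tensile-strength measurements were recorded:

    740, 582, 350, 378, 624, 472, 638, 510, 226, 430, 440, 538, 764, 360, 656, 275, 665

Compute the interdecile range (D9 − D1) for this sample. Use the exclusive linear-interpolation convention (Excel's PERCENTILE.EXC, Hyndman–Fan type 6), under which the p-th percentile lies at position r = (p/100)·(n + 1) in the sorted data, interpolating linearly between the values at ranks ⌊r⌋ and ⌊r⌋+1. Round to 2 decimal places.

Sorted: 226, 275, 350, 360, 378, 430, 440, 472, 510, 538, 582, 624, 638, 656, 665, 740, 764.
n = 17.
P10: r = 1.8; ranks 1–2 are 226, 275; interpolating gives 265.2.
P90: r = 16.2; ranks 16–17 are 740, 764; interpolating gives 744.8.
Difference: 744.8 − 265.2 = 479.6.

479.60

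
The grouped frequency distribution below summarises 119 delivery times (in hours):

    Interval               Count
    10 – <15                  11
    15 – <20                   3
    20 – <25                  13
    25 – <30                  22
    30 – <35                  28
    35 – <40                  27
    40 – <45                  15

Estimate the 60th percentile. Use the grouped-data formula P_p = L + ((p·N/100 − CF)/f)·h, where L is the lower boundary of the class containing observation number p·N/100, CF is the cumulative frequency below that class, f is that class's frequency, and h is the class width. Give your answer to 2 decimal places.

N = 119; target position k = 60/100 · 119 = 71.4.
Cumulative frequencies: 11, 14, 27, 49, 77, 104, 119.
Observation 71.4 falls in the class 30 – <35.
L = 30, CF = 49, f = 28, h = 5.
P60 = 30 + ((71.4 − 49)/28)·5 = 30 + 4 = 34.

34.00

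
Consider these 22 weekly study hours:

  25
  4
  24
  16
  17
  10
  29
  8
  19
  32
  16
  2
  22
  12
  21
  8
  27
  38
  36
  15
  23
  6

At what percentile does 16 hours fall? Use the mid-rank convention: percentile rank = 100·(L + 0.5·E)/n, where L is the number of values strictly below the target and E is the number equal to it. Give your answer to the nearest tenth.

Sorted: 2, 4, 6, 8, 8, 10, 12, 15, 16, 16, 17, 19, 21, 22, 23, 24, 25, 27, 29, 32, 36, 38.
Count below 16: L = 8; count equal: E = 2; n = 22.
Percentile rank = 100·(8 + 0.5·2)/22 = 100·9/22 = 40.91.

40.9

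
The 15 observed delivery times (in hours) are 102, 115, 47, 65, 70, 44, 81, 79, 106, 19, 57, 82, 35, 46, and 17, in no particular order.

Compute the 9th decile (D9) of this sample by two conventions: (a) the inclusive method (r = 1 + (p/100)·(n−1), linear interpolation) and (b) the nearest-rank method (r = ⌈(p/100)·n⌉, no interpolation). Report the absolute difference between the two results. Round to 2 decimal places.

Sorted: 17, 19, 35, 44, 46, 47, 57, 65, 70, 79, 81, 82, 102, 106, 115.
n = 15.
(a) r = 13.6; between ranks 13 (102) and 14 (106): 104.4.
(b) the nearest-rank method: rank 14 → 106.
|104.4 − 106| = 1.6.

1.60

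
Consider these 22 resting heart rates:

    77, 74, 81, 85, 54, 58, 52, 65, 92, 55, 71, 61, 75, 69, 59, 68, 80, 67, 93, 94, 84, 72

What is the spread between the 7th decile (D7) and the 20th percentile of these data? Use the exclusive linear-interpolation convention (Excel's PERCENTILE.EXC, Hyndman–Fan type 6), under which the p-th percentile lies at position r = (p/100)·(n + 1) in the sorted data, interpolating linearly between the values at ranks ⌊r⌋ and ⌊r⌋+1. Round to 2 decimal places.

Sorted: 52, 54, 55, 58, 59, 61, 65, 67, 68, 69, 71, 72, 74, 75, 77, 80, 81, 84, 85, 92, 93, 94.
n = 22.
P20: r = 4.6; ranks 4–5 are 58, 59; interpolating gives 58.6.
P70: r = 16.1; ranks 16–17 are 80, 81; interpolating gives 80.1.
Difference: 80.1 − 58.6 = 21.5.

21.50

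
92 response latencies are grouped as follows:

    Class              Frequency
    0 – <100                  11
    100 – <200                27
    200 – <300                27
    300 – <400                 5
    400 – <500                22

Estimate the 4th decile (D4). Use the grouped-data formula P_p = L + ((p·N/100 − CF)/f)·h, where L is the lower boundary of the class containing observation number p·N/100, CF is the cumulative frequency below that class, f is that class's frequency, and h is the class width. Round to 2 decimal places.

N = 92; target position k = 40/100 · 92 = 36.8.
Cumulative frequencies: 11, 38, 65, 70, 92.
Observation 36.8 falls in the class 100 – <200.
L = 100, CF = 11, f = 27, h = 100.
P40 = 100 + ((36.8 − 11)/27)·100 = 100 + 95.5556 = 195.556.

195.56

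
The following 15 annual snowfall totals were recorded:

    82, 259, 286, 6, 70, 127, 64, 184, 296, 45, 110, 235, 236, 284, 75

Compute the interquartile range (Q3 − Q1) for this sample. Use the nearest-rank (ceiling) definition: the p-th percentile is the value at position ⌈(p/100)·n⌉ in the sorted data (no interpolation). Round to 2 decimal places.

189.00

Sorted: 6, 45, 64, 70, 75, 82, 110, 127, 184, 235, 236, 259, 284, 286, 296.
n = 15.
P25: rank ⌈25/100·15⌉ = 4 → 70.
P75: rank ⌈75/100·15⌉ = 12 → 259.
Difference: 259 − 70 = 189.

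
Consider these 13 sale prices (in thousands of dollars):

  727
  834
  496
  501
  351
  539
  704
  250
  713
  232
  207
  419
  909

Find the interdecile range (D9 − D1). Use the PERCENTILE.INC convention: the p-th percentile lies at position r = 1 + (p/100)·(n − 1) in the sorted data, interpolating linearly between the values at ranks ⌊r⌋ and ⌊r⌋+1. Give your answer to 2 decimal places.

Sorted: 207, 232, 250, 351, 419, 496, 501, 539, 704, 713, 727, 834, 909.
n = 13.
P10: r = 2.2; ranks 2–3 are 232, 250; interpolating gives 235.6.
P90: r = 11.8; ranks 11–12 are 727, 834; interpolating gives 812.6.
Difference: 812.6 − 235.6 = 577.

577.00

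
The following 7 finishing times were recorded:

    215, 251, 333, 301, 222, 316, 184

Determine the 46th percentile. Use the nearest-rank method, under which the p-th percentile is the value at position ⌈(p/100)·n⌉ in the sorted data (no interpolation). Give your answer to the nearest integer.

Sorted: 184, 215, 222, 251, 301, 316, 333.
n = 7.
Position = ⌈46/100 · 7⌉ = ⌈3.22⌉ = 4.
The value at rank 4 is 251.

251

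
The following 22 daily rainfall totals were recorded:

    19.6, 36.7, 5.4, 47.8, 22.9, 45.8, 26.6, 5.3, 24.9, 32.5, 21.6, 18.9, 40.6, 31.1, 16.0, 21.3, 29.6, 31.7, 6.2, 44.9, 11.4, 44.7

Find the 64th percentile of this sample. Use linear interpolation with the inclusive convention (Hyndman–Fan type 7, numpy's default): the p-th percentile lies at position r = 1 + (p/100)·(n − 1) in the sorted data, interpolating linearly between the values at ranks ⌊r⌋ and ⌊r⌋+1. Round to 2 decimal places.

31.36

Sorted: 5.3, 5.4, 6.2, 11.4, 16.0, 18.9, 19.6, 21.3, 21.6, 22.9, 24.9, 26.6, 29.6, 31.1, 31.7, 32.5, 36.7, 40.6, 44.7, 44.9, 45.8, 47.8.
n = 22.
r = 1 + (64/100)·(22 − 1) = 1 + 13.44 = 14.44.
Rank 14 is 31.1 and rank 15 is 31.7.
Interpolate: 31.1 + 0.44·(31.7 − 31.1) = 31.1 + 0.44·0.6 = 31.364.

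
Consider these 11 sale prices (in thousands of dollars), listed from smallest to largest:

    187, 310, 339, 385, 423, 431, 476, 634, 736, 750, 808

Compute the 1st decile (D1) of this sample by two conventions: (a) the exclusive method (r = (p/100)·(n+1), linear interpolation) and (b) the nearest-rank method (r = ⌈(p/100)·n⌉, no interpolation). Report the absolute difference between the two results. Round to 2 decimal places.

98.40

n = 11.
(a) r = 1.2; between ranks 1 (187) and 2 (310): 211.6.
(b) the nearest-rank method: rank 2 → 310.
|211.6 − 310| = 98.4.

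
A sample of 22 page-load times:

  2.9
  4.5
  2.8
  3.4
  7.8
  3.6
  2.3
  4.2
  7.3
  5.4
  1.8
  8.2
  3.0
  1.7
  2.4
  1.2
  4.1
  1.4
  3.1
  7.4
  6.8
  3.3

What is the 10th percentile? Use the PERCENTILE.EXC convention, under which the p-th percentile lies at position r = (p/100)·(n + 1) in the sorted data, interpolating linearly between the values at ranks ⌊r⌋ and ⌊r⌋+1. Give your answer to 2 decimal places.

1.49

Sorted: 1.2, 1.4, 1.7, 1.8, 2.3, 2.4, 2.8, 2.9, 3.0, 3.1, 3.3, 3.4, 3.6, 4.1, 4.2, 4.5, 5.4, 6.8, 7.3, 7.4, 7.8, 8.2.
n = 22.
r = (10/100)·(22 + 1) = 2.3.
Rank 2 is 1.4 and rank 3 is 1.7.
Interpolate: 1.4 + 0.3·(1.7 − 1.4) = 1.4 + 0.3·0.3 = 1.49.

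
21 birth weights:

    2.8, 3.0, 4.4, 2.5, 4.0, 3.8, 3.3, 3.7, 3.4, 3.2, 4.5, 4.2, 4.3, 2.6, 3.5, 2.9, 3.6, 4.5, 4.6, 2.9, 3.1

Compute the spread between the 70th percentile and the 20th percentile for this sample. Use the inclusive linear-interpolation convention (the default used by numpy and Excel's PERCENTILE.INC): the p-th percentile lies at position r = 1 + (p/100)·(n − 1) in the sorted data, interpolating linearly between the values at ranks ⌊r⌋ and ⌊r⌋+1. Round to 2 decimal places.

Sorted: 2.5, 2.6, 2.8, 2.9, 2.9, 3.0, 3.1, 3.2, 3.3, 3.4, 3.5, 3.6, 3.7, 3.8, 4.0, 4.2, 4.3, 4.4, 4.5, 4.5, 4.6.
n = 21.
P20: r = 5 (integer) → 2.9.
P70: r = 15 (integer) → 4.
Difference: 4 − 2.9 = 1.1.

1.10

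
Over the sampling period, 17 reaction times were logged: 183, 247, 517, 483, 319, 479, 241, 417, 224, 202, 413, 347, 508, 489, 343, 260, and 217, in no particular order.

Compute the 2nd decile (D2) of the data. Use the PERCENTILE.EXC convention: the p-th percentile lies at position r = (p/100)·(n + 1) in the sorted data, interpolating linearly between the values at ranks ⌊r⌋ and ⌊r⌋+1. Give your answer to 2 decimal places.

221.20

Sorted: 183, 202, 217, 224, 241, 247, 260, 319, 343, 347, 413, 417, 479, 483, 489, 508, 517.
n = 17.
r = (20/100)·(17 + 1) = 3.6.
Rank 3 is 217 and rank 4 is 224.
Interpolate: 217 + 0.6·(224 − 217) = 217 + 0.6·7 = 221.2.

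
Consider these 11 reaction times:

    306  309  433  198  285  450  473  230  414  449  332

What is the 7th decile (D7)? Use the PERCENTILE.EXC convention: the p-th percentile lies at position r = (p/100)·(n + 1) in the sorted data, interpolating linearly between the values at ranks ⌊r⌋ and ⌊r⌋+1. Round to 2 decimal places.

Sorted: 198, 230, 285, 306, 309, 332, 414, 433, 449, 450, 473.
n = 11.
r = (70/100)·(11 + 1) = 8.4.
Rank 8 is 433 and rank 9 is 449.
Interpolate: 433 + 0.4·(449 − 433) = 433 + 0.4·16 = 439.4.

439.40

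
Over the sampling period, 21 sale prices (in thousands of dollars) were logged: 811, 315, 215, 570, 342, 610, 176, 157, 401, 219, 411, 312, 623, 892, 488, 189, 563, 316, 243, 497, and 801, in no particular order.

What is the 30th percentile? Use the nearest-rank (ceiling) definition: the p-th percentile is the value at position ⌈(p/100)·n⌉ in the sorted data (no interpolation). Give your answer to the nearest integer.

312

Sorted: 157, 176, 189, 215, 219, 243, 312, 315, 316, 342, 401, 411, 488, 497, 563, 570, 610, 623, 801, 811, 892.
n = 21.
Position = ⌈30/100 · 21⌉ = ⌈6.3⌉ = 7.
The value at rank 7 is 312.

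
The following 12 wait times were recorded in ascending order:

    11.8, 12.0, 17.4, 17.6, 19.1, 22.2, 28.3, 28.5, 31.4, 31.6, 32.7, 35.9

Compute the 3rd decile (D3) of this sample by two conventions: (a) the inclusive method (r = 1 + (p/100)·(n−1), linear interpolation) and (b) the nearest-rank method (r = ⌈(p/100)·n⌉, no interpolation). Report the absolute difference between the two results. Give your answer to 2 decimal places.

0.45

n = 12.
(a) r = 4.3; between ranks 4 (17.6) and 5 (19.1): 18.05.
(b) the nearest-rank method: rank 4 → 17.6.
|18.05 − 17.6| = 0.45.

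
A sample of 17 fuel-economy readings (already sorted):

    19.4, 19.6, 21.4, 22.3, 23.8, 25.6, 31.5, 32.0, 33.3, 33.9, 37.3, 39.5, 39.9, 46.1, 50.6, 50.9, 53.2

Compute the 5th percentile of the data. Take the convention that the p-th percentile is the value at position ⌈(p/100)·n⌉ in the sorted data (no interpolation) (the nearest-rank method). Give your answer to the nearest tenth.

n = 17.
Position = ⌈5/100 · 17⌉ = ⌈0.85⌉ = 1.
The value at rank 1 is 19.4.

19.4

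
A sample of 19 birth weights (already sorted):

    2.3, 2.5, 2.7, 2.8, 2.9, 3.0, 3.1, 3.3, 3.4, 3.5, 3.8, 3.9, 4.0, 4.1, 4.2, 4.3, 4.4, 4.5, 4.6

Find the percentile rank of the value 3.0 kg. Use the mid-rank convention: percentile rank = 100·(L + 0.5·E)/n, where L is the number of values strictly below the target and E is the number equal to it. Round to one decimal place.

28.9

Count below 3.0: L = 5; count equal: E = 1; n = 19.
Percentile rank = 100·(5 + 0.5·1)/19 = 100·5.5/19 = 28.95.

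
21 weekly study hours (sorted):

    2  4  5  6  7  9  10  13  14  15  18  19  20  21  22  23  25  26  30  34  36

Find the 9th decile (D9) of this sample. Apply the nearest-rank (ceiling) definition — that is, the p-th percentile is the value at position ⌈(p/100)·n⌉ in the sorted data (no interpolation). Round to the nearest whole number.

n = 21.
Position = ⌈90/100 · 21⌉ = ⌈18.9⌉ = 19.
The value at rank 19 is 30.

30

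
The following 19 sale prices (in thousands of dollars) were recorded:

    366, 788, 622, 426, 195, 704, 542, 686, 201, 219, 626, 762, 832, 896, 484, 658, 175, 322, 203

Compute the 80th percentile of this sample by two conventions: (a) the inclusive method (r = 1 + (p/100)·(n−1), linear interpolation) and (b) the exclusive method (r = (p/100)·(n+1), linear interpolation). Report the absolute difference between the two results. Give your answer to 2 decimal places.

Sorted: 175, 195, 201, 203, 219, 322, 366, 426, 484, 542, 622, 626, 658, 686, 704, 762, 788, 832, 896.
n = 19.
(a) r = 15.4; between ranks 15 (704) and 16 (762): 727.2.
(b) r = 16 → value at rank 16 = 762.
|727.2 − 762| = 34.8.

34.80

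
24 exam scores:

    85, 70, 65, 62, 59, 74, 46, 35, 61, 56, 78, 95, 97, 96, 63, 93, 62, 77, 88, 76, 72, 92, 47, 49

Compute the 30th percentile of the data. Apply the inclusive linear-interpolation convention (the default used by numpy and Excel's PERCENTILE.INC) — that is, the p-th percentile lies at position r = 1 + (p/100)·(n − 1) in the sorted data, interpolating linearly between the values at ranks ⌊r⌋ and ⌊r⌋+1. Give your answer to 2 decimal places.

Sorted: 35, 46, 47, 49, 56, 59, 61, 62, 62, 63, 65, 70, 72, 74, 76, 77, 78, 85, 88, 92, 93, 95, 96, 97.
n = 24.
r = 1 + (30/100)·(24 − 1) = 1 + 6.9 = 7.9.
Rank 7 is 61 and rank 8 is 62.
Interpolate: 61 + 0.9·(62 − 61) = 61 + 0.9·1 = 61.9.

61.90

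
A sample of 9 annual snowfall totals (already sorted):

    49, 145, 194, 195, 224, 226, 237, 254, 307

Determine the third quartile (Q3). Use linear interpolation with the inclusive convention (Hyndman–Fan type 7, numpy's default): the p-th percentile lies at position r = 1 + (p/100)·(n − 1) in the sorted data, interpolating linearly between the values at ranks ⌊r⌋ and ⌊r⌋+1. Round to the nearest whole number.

n = 9.
r = 1 + (75/100)·(9 − 1) = 1 + 6 = 7.
r is an integer, so P75 is the value at rank 7: 237.

237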